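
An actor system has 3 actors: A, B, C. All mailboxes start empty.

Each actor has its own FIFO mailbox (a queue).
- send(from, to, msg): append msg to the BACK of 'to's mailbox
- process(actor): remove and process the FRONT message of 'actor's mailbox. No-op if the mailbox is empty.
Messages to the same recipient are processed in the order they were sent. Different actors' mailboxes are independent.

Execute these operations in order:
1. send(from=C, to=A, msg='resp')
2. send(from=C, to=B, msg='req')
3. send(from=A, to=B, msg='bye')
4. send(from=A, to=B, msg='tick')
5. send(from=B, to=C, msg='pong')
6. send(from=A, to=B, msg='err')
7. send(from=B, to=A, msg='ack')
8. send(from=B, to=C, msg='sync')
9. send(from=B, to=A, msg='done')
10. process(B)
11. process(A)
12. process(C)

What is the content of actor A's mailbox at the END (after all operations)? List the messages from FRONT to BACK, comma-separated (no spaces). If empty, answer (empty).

After 1 (send(from=C, to=A, msg='resp')): A:[resp] B:[] C:[]
After 2 (send(from=C, to=B, msg='req')): A:[resp] B:[req] C:[]
After 3 (send(from=A, to=B, msg='bye')): A:[resp] B:[req,bye] C:[]
After 4 (send(from=A, to=B, msg='tick')): A:[resp] B:[req,bye,tick] C:[]
After 5 (send(from=B, to=C, msg='pong')): A:[resp] B:[req,bye,tick] C:[pong]
After 6 (send(from=A, to=B, msg='err')): A:[resp] B:[req,bye,tick,err] C:[pong]
After 7 (send(from=B, to=A, msg='ack')): A:[resp,ack] B:[req,bye,tick,err] C:[pong]
After 8 (send(from=B, to=C, msg='sync')): A:[resp,ack] B:[req,bye,tick,err] C:[pong,sync]
After 9 (send(from=B, to=A, msg='done')): A:[resp,ack,done] B:[req,bye,tick,err] C:[pong,sync]
After 10 (process(B)): A:[resp,ack,done] B:[bye,tick,err] C:[pong,sync]
After 11 (process(A)): A:[ack,done] B:[bye,tick,err] C:[pong,sync]
After 12 (process(C)): A:[ack,done] B:[bye,tick,err] C:[sync]

Answer: ack,done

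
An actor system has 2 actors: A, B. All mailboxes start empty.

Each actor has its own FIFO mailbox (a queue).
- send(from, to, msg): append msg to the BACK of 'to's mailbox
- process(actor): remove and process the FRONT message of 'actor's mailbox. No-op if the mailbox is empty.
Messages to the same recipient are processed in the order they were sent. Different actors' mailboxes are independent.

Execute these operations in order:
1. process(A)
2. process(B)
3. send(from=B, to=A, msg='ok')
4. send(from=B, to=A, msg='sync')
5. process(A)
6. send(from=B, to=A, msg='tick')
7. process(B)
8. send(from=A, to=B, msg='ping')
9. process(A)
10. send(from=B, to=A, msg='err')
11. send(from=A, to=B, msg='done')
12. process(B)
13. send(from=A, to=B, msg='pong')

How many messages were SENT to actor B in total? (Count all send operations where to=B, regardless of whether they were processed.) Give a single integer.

Answer: 3

Derivation:
After 1 (process(A)): A:[] B:[]
After 2 (process(B)): A:[] B:[]
After 3 (send(from=B, to=A, msg='ok')): A:[ok] B:[]
After 4 (send(from=B, to=A, msg='sync')): A:[ok,sync] B:[]
After 5 (process(A)): A:[sync] B:[]
After 6 (send(from=B, to=A, msg='tick')): A:[sync,tick] B:[]
After 7 (process(B)): A:[sync,tick] B:[]
After 8 (send(from=A, to=B, msg='ping')): A:[sync,tick] B:[ping]
After 9 (process(A)): A:[tick] B:[ping]
After 10 (send(from=B, to=A, msg='err')): A:[tick,err] B:[ping]
After 11 (send(from=A, to=B, msg='done')): A:[tick,err] B:[ping,done]
After 12 (process(B)): A:[tick,err] B:[done]
After 13 (send(from=A, to=B, msg='pong')): A:[tick,err] B:[done,pong]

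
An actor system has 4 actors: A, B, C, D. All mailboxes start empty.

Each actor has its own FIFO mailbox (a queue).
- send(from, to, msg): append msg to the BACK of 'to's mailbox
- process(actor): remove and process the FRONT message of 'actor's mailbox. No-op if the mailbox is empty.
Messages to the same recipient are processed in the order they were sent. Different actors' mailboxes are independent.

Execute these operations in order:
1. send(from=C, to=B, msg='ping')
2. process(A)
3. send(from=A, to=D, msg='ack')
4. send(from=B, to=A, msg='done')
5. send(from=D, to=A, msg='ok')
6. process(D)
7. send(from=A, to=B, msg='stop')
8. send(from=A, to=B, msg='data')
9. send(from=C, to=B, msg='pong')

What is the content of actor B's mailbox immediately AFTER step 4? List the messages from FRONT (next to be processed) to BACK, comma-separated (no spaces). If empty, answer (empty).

After 1 (send(from=C, to=B, msg='ping')): A:[] B:[ping] C:[] D:[]
After 2 (process(A)): A:[] B:[ping] C:[] D:[]
After 3 (send(from=A, to=D, msg='ack')): A:[] B:[ping] C:[] D:[ack]
After 4 (send(from=B, to=A, msg='done')): A:[done] B:[ping] C:[] D:[ack]

ping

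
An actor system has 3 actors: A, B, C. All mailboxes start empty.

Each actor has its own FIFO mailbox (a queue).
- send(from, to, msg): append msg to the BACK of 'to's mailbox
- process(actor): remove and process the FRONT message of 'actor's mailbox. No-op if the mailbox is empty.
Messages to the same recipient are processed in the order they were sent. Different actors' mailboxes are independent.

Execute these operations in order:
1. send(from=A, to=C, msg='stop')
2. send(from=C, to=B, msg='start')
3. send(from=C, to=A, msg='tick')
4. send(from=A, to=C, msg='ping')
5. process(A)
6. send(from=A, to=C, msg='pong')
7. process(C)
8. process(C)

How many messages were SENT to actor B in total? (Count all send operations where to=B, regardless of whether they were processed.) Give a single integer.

Answer: 1

Derivation:
After 1 (send(from=A, to=C, msg='stop')): A:[] B:[] C:[stop]
After 2 (send(from=C, to=B, msg='start')): A:[] B:[start] C:[stop]
After 3 (send(from=C, to=A, msg='tick')): A:[tick] B:[start] C:[stop]
After 4 (send(from=A, to=C, msg='ping')): A:[tick] B:[start] C:[stop,ping]
After 5 (process(A)): A:[] B:[start] C:[stop,ping]
After 6 (send(from=A, to=C, msg='pong')): A:[] B:[start] C:[stop,ping,pong]
After 7 (process(C)): A:[] B:[start] C:[ping,pong]
After 8 (process(C)): A:[] B:[start] C:[pong]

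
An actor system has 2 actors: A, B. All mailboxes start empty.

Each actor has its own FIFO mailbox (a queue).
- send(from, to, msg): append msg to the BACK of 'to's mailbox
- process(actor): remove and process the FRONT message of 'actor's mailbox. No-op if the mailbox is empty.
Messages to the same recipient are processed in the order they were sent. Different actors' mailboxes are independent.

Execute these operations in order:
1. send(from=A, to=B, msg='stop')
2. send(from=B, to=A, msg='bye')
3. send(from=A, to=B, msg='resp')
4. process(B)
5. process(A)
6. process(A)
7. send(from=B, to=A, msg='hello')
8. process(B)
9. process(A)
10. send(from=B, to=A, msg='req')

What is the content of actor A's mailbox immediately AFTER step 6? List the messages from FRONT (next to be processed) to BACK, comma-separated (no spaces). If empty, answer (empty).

After 1 (send(from=A, to=B, msg='stop')): A:[] B:[stop]
After 2 (send(from=B, to=A, msg='bye')): A:[bye] B:[stop]
After 3 (send(from=A, to=B, msg='resp')): A:[bye] B:[stop,resp]
After 4 (process(B)): A:[bye] B:[resp]
After 5 (process(A)): A:[] B:[resp]
After 6 (process(A)): A:[] B:[resp]

(empty)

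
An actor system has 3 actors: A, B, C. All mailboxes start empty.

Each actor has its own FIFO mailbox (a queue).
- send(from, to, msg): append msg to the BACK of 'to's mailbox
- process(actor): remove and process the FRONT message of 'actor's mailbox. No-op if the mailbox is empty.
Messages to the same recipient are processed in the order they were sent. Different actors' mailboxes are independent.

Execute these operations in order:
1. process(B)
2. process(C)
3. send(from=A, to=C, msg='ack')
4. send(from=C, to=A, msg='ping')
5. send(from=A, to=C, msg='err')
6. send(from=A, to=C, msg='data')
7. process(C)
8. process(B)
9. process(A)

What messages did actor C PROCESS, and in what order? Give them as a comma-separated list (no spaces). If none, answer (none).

After 1 (process(B)): A:[] B:[] C:[]
After 2 (process(C)): A:[] B:[] C:[]
After 3 (send(from=A, to=C, msg='ack')): A:[] B:[] C:[ack]
After 4 (send(from=C, to=A, msg='ping')): A:[ping] B:[] C:[ack]
After 5 (send(from=A, to=C, msg='err')): A:[ping] B:[] C:[ack,err]
After 6 (send(from=A, to=C, msg='data')): A:[ping] B:[] C:[ack,err,data]
After 7 (process(C)): A:[ping] B:[] C:[err,data]
After 8 (process(B)): A:[ping] B:[] C:[err,data]
After 9 (process(A)): A:[] B:[] C:[err,data]

Answer: ack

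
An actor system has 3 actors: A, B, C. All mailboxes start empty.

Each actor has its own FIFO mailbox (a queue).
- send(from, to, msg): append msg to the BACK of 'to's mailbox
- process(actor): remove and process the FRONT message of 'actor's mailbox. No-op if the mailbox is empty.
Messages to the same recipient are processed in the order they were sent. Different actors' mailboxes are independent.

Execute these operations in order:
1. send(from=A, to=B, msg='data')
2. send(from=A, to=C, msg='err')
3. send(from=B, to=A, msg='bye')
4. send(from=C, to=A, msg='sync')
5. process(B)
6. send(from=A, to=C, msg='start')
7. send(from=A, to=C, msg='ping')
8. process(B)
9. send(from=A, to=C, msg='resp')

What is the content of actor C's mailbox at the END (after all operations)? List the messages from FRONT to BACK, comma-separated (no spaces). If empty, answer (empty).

After 1 (send(from=A, to=B, msg='data')): A:[] B:[data] C:[]
After 2 (send(from=A, to=C, msg='err')): A:[] B:[data] C:[err]
After 3 (send(from=B, to=A, msg='bye')): A:[bye] B:[data] C:[err]
After 4 (send(from=C, to=A, msg='sync')): A:[bye,sync] B:[data] C:[err]
After 5 (process(B)): A:[bye,sync] B:[] C:[err]
After 6 (send(from=A, to=C, msg='start')): A:[bye,sync] B:[] C:[err,start]
After 7 (send(from=A, to=C, msg='ping')): A:[bye,sync] B:[] C:[err,start,ping]
After 8 (process(B)): A:[bye,sync] B:[] C:[err,start,ping]
After 9 (send(from=A, to=C, msg='resp')): A:[bye,sync] B:[] C:[err,start,ping,resp]

Answer: err,start,ping,resp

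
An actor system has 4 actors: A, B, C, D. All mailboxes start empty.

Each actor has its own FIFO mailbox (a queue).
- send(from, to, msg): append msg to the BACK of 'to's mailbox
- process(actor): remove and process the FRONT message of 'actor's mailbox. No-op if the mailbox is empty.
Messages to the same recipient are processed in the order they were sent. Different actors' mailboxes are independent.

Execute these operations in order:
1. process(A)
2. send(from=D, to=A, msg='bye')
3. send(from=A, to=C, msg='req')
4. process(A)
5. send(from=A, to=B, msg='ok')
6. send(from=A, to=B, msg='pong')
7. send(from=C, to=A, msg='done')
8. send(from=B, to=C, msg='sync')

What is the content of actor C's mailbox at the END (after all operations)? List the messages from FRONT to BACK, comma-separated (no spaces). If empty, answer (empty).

After 1 (process(A)): A:[] B:[] C:[] D:[]
After 2 (send(from=D, to=A, msg='bye')): A:[bye] B:[] C:[] D:[]
After 3 (send(from=A, to=C, msg='req')): A:[bye] B:[] C:[req] D:[]
After 4 (process(A)): A:[] B:[] C:[req] D:[]
After 5 (send(from=A, to=B, msg='ok')): A:[] B:[ok] C:[req] D:[]
After 6 (send(from=A, to=B, msg='pong')): A:[] B:[ok,pong] C:[req] D:[]
After 7 (send(from=C, to=A, msg='done')): A:[done] B:[ok,pong] C:[req] D:[]
After 8 (send(from=B, to=C, msg='sync')): A:[done] B:[ok,pong] C:[req,sync] D:[]

Answer: req,sync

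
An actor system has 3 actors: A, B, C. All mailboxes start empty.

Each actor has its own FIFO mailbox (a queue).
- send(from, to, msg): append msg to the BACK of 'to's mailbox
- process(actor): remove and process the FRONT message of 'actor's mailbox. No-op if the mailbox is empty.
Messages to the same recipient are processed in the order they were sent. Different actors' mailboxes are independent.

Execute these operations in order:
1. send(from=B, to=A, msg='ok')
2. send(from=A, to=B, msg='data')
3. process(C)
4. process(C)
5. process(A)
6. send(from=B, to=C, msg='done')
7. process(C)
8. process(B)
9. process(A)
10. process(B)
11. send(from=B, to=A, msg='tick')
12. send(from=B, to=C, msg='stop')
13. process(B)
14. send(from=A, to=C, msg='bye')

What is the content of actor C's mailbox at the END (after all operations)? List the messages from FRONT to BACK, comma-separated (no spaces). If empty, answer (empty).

After 1 (send(from=B, to=A, msg='ok')): A:[ok] B:[] C:[]
After 2 (send(from=A, to=B, msg='data')): A:[ok] B:[data] C:[]
After 3 (process(C)): A:[ok] B:[data] C:[]
After 4 (process(C)): A:[ok] B:[data] C:[]
After 5 (process(A)): A:[] B:[data] C:[]
After 6 (send(from=B, to=C, msg='done')): A:[] B:[data] C:[done]
After 7 (process(C)): A:[] B:[data] C:[]
After 8 (process(B)): A:[] B:[] C:[]
After 9 (process(A)): A:[] B:[] C:[]
After 10 (process(B)): A:[] B:[] C:[]
After 11 (send(from=B, to=A, msg='tick')): A:[tick] B:[] C:[]
After 12 (send(from=B, to=C, msg='stop')): A:[tick] B:[] C:[stop]
After 13 (process(B)): A:[tick] B:[] C:[stop]
After 14 (send(from=A, to=C, msg='bye')): A:[tick] B:[] C:[stop,bye]

Answer: stop,bye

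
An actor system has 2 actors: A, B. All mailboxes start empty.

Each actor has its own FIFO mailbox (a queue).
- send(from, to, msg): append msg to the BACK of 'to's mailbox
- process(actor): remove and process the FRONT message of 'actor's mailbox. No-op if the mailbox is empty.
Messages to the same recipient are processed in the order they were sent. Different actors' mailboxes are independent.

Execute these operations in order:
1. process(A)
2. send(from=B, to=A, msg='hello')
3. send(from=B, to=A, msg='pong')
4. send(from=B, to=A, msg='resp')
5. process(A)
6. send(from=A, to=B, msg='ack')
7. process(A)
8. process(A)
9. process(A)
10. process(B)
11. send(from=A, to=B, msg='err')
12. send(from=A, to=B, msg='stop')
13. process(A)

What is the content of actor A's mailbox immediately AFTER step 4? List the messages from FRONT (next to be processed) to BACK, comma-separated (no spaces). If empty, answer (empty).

After 1 (process(A)): A:[] B:[]
After 2 (send(from=B, to=A, msg='hello')): A:[hello] B:[]
After 3 (send(from=B, to=A, msg='pong')): A:[hello,pong] B:[]
After 4 (send(from=B, to=A, msg='resp')): A:[hello,pong,resp] B:[]

hello,pong,resp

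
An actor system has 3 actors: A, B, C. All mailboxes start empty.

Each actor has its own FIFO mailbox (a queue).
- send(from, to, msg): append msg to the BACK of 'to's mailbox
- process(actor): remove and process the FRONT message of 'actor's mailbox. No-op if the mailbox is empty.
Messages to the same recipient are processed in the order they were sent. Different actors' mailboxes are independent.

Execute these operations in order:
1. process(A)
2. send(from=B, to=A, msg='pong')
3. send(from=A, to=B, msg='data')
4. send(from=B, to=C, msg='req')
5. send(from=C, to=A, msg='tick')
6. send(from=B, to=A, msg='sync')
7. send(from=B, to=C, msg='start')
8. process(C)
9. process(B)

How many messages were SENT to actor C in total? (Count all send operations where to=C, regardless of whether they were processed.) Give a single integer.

Answer: 2

Derivation:
After 1 (process(A)): A:[] B:[] C:[]
After 2 (send(from=B, to=A, msg='pong')): A:[pong] B:[] C:[]
After 3 (send(from=A, to=B, msg='data')): A:[pong] B:[data] C:[]
After 4 (send(from=B, to=C, msg='req')): A:[pong] B:[data] C:[req]
After 5 (send(from=C, to=A, msg='tick')): A:[pong,tick] B:[data] C:[req]
After 6 (send(from=B, to=A, msg='sync')): A:[pong,tick,sync] B:[data] C:[req]
After 7 (send(from=B, to=C, msg='start')): A:[pong,tick,sync] B:[data] C:[req,start]
After 8 (process(C)): A:[pong,tick,sync] B:[data] C:[start]
After 9 (process(B)): A:[pong,tick,sync] B:[] C:[start]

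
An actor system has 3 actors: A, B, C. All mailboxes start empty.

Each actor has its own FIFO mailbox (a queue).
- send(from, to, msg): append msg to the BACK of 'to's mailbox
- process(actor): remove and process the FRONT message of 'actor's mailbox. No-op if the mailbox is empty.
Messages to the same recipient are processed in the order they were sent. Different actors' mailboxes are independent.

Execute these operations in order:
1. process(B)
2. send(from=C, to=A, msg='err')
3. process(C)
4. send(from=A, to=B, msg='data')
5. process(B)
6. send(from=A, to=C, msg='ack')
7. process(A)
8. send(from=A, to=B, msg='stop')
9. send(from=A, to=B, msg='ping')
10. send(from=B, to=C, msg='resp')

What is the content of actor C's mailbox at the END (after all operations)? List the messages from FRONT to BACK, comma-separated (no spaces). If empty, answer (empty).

Answer: ack,resp

Derivation:
After 1 (process(B)): A:[] B:[] C:[]
After 2 (send(from=C, to=A, msg='err')): A:[err] B:[] C:[]
After 3 (process(C)): A:[err] B:[] C:[]
After 4 (send(from=A, to=B, msg='data')): A:[err] B:[data] C:[]
After 5 (process(B)): A:[err] B:[] C:[]
After 6 (send(from=A, to=C, msg='ack')): A:[err] B:[] C:[ack]
After 7 (process(A)): A:[] B:[] C:[ack]
After 8 (send(from=A, to=B, msg='stop')): A:[] B:[stop] C:[ack]
After 9 (send(from=A, to=B, msg='ping')): A:[] B:[stop,ping] C:[ack]
After 10 (send(from=B, to=C, msg='resp')): A:[] B:[stop,ping] C:[ack,resp]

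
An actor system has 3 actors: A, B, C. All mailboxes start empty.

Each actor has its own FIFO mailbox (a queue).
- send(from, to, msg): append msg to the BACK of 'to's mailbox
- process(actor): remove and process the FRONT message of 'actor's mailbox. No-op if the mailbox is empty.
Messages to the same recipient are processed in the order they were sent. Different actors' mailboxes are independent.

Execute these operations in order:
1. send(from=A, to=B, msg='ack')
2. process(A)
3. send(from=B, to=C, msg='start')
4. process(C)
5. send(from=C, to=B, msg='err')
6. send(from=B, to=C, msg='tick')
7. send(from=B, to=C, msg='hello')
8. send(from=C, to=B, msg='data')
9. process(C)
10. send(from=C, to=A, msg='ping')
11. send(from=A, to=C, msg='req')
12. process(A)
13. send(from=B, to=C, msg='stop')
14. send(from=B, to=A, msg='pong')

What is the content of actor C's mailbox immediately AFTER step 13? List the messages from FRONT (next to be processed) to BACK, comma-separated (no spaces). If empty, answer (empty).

After 1 (send(from=A, to=B, msg='ack')): A:[] B:[ack] C:[]
After 2 (process(A)): A:[] B:[ack] C:[]
After 3 (send(from=B, to=C, msg='start')): A:[] B:[ack] C:[start]
After 4 (process(C)): A:[] B:[ack] C:[]
After 5 (send(from=C, to=B, msg='err')): A:[] B:[ack,err] C:[]
After 6 (send(from=B, to=C, msg='tick')): A:[] B:[ack,err] C:[tick]
After 7 (send(from=B, to=C, msg='hello')): A:[] B:[ack,err] C:[tick,hello]
After 8 (send(from=C, to=B, msg='data')): A:[] B:[ack,err,data] C:[tick,hello]
After 9 (process(C)): A:[] B:[ack,err,data] C:[hello]
After 10 (send(from=C, to=A, msg='ping')): A:[ping] B:[ack,err,data] C:[hello]
After 11 (send(from=A, to=C, msg='req')): A:[ping] B:[ack,err,data] C:[hello,req]
After 12 (process(A)): A:[] B:[ack,err,data] C:[hello,req]
After 13 (send(from=B, to=C, msg='stop')): A:[] B:[ack,err,data] C:[hello,req,stop]

hello,req,stop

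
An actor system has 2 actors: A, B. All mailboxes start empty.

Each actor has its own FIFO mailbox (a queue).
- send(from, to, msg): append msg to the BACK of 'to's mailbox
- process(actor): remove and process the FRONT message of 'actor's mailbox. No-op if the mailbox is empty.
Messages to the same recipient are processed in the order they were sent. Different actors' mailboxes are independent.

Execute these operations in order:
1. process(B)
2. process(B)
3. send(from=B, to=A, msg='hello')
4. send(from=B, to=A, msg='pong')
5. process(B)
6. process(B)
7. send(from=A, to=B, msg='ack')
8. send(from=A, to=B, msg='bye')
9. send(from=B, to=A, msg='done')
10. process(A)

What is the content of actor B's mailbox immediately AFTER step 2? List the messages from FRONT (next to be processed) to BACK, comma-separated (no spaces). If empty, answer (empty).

After 1 (process(B)): A:[] B:[]
After 2 (process(B)): A:[] B:[]

(empty)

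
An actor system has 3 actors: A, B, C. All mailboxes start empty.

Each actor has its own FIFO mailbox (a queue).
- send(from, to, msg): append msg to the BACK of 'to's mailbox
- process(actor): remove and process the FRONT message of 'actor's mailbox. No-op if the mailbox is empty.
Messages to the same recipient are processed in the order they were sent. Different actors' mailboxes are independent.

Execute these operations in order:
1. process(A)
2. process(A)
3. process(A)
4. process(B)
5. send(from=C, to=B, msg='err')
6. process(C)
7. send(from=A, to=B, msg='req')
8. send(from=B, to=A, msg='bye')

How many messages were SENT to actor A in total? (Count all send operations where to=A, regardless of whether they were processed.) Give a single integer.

Answer: 1

Derivation:
After 1 (process(A)): A:[] B:[] C:[]
After 2 (process(A)): A:[] B:[] C:[]
After 3 (process(A)): A:[] B:[] C:[]
After 4 (process(B)): A:[] B:[] C:[]
After 5 (send(from=C, to=B, msg='err')): A:[] B:[err] C:[]
After 6 (process(C)): A:[] B:[err] C:[]
After 7 (send(from=A, to=B, msg='req')): A:[] B:[err,req] C:[]
After 8 (send(from=B, to=A, msg='bye')): A:[bye] B:[err,req] C:[]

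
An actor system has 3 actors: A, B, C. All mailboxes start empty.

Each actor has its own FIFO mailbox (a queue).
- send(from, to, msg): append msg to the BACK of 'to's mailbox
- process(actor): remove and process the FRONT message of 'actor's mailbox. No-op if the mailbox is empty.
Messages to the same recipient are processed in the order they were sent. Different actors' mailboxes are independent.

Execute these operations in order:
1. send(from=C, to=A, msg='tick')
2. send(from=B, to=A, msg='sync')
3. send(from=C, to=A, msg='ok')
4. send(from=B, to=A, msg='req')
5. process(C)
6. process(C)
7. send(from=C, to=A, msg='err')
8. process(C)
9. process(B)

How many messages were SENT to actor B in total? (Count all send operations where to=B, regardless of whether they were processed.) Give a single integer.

Answer: 0

Derivation:
After 1 (send(from=C, to=A, msg='tick')): A:[tick] B:[] C:[]
After 2 (send(from=B, to=A, msg='sync')): A:[tick,sync] B:[] C:[]
After 3 (send(from=C, to=A, msg='ok')): A:[tick,sync,ok] B:[] C:[]
After 4 (send(from=B, to=A, msg='req')): A:[tick,sync,ok,req] B:[] C:[]
After 5 (process(C)): A:[tick,sync,ok,req] B:[] C:[]
After 6 (process(C)): A:[tick,sync,ok,req] B:[] C:[]
After 7 (send(from=C, to=A, msg='err')): A:[tick,sync,ok,req,err] B:[] C:[]
After 8 (process(C)): A:[tick,sync,ok,req,err] B:[] C:[]
After 9 (process(B)): A:[tick,sync,ok,req,err] B:[] C:[]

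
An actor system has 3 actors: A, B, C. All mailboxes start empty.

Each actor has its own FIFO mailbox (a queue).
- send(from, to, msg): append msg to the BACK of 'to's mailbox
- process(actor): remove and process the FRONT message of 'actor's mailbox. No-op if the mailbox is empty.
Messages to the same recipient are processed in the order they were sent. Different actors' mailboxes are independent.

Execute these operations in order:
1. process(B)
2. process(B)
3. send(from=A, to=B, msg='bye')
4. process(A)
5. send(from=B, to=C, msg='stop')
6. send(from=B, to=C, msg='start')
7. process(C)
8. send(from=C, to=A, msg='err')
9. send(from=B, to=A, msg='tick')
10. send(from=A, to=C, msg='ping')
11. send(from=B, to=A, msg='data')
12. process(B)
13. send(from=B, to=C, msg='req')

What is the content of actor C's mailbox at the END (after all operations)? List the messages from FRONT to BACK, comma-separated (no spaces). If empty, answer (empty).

Answer: start,ping,req

Derivation:
After 1 (process(B)): A:[] B:[] C:[]
After 2 (process(B)): A:[] B:[] C:[]
After 3 (send(from=A, to=B, msg='bye')): A:[] B:[bye] C:[]
After 4 (process(A)): A:[] B:[bye] C:[]
After 5 (send(from=B, to=C, msg='stop')): A:[] B:[bye] C:[stop]
After 6 (send(from=B, to=C, msg='start')): A:[] B:[bye] C:[stop,start]
After 7 (process(C)): A:[] B:[bye] C:[start]
After 8 (send(from=C, to=A, msg='err')): A:[err] B:[bye] C:[start]
After 9 (send(from=B, to=A, msg='tick')): A:[err,tick] B:[bye] C:[start]
After 10 (send(from=A, to=C, msg='ping')): A:[err,tick] B:[bye] C:[start,ping]
After 11 (send(from=B, to=A, msg='data')): A:[err,tick,data] B:[bye] C:[start,ping]
After 12 (process(B)): A:[err,tick,data] B:[] C:[start,ping]
After 13 (send(from=B, to=C, msg='req')): A:[err,tick,data] B:[] C:[start,ping,req]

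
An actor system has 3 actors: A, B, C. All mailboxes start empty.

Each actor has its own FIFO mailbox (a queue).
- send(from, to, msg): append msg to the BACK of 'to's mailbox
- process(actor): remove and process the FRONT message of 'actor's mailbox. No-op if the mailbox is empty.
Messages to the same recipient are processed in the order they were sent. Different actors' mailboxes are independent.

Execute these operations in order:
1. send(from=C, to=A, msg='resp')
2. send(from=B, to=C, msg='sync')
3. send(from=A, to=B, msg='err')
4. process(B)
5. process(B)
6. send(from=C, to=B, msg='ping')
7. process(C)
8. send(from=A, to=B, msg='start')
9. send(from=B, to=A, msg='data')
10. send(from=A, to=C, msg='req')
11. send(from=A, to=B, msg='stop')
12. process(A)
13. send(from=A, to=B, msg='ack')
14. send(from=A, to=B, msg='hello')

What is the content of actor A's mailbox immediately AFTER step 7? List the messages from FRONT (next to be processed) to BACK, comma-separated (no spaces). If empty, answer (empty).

After 1 (send(from=C, to=A, msg='resp')): A:[resp] B:[] C:[]
After 2 (send(from=B, to=C, msg='sync')): A:[resp] B:[] C:[sync]
After 3 (send(from=A, to=B, msg='err')): A:[resp] B:[err] C:[sync]
After 4 (process(B)): A:[resp] B:[] C:[sync]
After 5 (process(B)): A:[resp] B:[] C:[sync]
After 6 (send(from=C, to=B, msg='ping')): A:[resp] B:[ping] C:[sync]
After 7 (process(C)): A:[resp] B:[ping] C:[]

resp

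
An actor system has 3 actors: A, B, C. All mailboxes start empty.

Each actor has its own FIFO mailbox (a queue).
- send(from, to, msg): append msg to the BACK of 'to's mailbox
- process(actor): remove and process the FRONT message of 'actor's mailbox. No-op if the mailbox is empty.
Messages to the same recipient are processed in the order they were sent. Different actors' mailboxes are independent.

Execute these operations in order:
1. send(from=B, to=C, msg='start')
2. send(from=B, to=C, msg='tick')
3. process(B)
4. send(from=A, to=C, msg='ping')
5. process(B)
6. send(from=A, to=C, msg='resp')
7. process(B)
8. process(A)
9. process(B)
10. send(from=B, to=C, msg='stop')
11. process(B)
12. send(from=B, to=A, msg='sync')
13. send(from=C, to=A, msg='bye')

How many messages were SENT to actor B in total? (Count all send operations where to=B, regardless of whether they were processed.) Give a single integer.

After 1 (send(from=B, to=C, msg='start')): A:[] B:[] C:[start]
After 2 (send(from=B, to=C, msg='tick')): A:[] B:[] C:[start,tick]
After 3 (process(B)): A:[] B:[] C:[start,tick]
After 4 (send(from=A, to=C, msg='ping')): A:[] B:[] C:[start,tick,ping]
After 5 (process(B)): A:[] B:[] C:[start,tick,ping]
After 6 (send(from=A, to=C, msg='resp')): A:[] B:[] C:[start,tick,ping,resp]
After 7 (process(B)): A:[] B:[] C:[start,tick,ping,resp]
After 8 (process(A)): A:[] B:[] C:[start,tick,ping,resp]
After 9 (process(B)): A:[] B:[] C:[start,tick,ping,resp]
After 10 (send(from=B, to=C, msg='stop')): A:[] B:[] C:[start,tick,ping,resp,stop]
After 11 (process(B)): A:[] B:[] C:[start,tick,ping,resp,stop]
After 12 (send(from=B, to=A, msg='sync')): A:[sync] B:[] C:[start,tick,ping,resp,stop]
After 13 (send(from=C, to=A, msg='bye')): A:[sync,bye] B:[] C:[start,tick,ping,resp,stop]

Answer: 0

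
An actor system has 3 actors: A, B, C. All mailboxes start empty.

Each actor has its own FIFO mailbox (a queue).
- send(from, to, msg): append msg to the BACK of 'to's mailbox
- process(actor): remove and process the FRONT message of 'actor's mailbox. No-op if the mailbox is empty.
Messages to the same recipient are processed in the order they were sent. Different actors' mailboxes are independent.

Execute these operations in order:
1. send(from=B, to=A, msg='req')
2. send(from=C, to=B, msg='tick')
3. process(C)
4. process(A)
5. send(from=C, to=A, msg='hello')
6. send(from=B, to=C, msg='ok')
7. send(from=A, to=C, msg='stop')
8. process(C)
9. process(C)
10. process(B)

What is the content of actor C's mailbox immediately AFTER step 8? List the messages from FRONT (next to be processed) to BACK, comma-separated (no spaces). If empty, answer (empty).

After 1 (send(from=B, to=A, msg='req')): A:[req] B:[] C:[]
After 2 (send(from=C, to=B, msg='tick')): A:[req] B:[tick] C:[]
After 3 (process(C)): A:[req] B:[tick] C:[]
After 4 (process(A)): A:[] B:[tick] C:[]
After 5 (send(from=C, to=A, msg='hello')): A:[hello] B:[tick] C:[]
After 6 (send(from=B, to=C, msg='ok')): A:[hello] B:[tick] C:[ok]
After 7 (send(from=A, to=C, msg='stop')): A:[hello] B:[tick] C:[ok,stop]
After 8 (process(C)): A:[hello] B:[tick] C:[stop]

stop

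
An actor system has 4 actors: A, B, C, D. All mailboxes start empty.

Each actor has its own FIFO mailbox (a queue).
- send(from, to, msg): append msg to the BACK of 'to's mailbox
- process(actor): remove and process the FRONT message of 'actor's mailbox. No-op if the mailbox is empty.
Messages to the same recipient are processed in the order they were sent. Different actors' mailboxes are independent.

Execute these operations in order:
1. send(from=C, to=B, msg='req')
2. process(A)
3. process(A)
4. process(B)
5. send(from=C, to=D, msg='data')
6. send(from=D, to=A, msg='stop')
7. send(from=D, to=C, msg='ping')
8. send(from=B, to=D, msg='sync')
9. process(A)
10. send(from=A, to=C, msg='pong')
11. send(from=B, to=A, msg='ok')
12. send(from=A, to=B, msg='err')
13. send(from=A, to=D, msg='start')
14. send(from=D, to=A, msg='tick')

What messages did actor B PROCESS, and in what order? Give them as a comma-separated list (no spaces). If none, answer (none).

Answer: req

Derivation:
After 1 (send(from=C, to=B, msg='req')): A:[] B:[req] C:[] D:[]
After 2 (process(A)): A:[] B:[req] C:[] D:[]
After 3 (process(A)): A:[] B:[req] C:[] D:[]
After 4 (process(B)): A:[] B:[] C:[] D:[]
After 5 (send(from=C, to=D, msg='data')): A:[] B:[] C:[] D:[data]
After 6 (send(from=D, to=A, msg='stop')): A:[stop] B:[] C:[] D:[data]
After 7 (send(from=D, to=C, msg='ping')): A:[stop] B:[] C:[ping] D:[data]
After 8 (send(from=B, to=D, msg='sync')): A:[stop] B:[] C:[ping] D:[data,sync]
After 9 (process(A)): A:[] B:[] C:[ping] D:[data,sync]
After 10 (send(from=A, to=C, msg='pong')): A:[] B:[] C:[ping,pong] D:[data,sync]
After 11 (send(from=B, to=A, msg='ok')): A:[ok] B:[] C:[ping,pong] D:[data,sync]
After 12 (send(from=A, to=B, msg='err')): A:[ok] B:[err] C:[ping,pong] D:[data,sync]
After 13 (send(from=A, to=D, msg='start')): A:[ok] B:[err] C:[ping,pong] D:[data,sync,start]
After 14 (send(from=D, to=A, msg='tick')): A:[ok,tick] B:[err] C:[ping,pong] D:[data,sync,start]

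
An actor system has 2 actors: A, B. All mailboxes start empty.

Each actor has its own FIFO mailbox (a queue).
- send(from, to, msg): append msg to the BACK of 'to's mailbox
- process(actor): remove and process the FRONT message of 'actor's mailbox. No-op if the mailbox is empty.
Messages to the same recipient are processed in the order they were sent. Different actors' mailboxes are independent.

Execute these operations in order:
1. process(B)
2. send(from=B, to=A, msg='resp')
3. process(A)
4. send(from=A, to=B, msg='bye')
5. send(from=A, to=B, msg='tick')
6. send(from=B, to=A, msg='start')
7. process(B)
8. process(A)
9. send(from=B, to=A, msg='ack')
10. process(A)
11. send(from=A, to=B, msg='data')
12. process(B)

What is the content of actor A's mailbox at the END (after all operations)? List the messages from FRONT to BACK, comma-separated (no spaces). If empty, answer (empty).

After 1 (process(B)): A:[] B:[]
After 2 (send(from=B, to=A, msg='resp')): A:[resp] B:[]
After 3 (process(A)): A:[] B:[]
After 4 (send(from=A, to=B, msg='bye')): A:[] B:[bye]
After 5 (send(from=A, to=B, msg='tick')): A:[] B:[bye,tick]
After 6 (send(from=B, to=A, msg='start')): A:[start] B:[bye,tick]
After 7 (process(B)): A:[start] B:[tick]
After 8 (process(A)): A:[] B:[tick]
After 9 (send(from=B, to=A, msg='ack')): A:[ack] B:[tick]
After 10 (process(A)): A:[] B:[tick]
After 11 (send(from=A, to=B, msg='data')): A:[] B:[tick,data]
After 12 (process(B)): A:[] B:[data]

Answer: (empty)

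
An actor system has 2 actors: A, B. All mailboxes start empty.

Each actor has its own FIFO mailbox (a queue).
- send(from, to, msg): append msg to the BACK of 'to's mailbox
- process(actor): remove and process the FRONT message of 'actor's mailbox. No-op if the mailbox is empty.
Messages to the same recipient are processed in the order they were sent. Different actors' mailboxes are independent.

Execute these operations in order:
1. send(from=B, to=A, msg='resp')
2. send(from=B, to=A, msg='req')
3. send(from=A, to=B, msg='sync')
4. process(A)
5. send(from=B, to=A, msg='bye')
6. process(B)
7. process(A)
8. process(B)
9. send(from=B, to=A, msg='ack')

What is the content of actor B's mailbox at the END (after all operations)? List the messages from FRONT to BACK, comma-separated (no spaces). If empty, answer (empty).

After 1 (send(from=B, to=A, msg='resp')): A:[resp] B:[]
After 2 (send(from=B, to=A, msg='req')): A:[resp,req] B:[]
After 3 (send(from=A, to=B, msg='sync')): A:[resp,req] B:[sync]
After 4 (process(A)): A:[req] B:[sync]
After 5 (send(from=B, to=A, msg='bye')): A:[req,bye] B:[sync]
After 6 (process(B)): A:[req,bye] B:[]
After 7 (process(A)): A:[bye] B:[]
After 8 (process(B)): A:[bye] B:[]
After 9 (send(from=B, to=A, msg='ack')): A:[bye,ack] B:[]

Answer: (empty)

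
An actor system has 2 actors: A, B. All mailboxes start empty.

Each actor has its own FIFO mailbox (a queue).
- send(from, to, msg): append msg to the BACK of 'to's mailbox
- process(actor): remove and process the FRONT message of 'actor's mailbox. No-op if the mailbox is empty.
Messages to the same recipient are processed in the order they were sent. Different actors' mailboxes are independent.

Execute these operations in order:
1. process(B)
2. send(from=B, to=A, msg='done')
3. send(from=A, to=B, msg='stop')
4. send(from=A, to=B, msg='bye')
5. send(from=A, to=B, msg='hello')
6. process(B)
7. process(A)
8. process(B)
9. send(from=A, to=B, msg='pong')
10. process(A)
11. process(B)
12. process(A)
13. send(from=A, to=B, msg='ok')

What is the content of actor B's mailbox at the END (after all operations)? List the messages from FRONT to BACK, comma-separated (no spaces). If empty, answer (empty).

Answer: pong,ok

Derivation:
After 1 (process(B)): A:[] B:[]
After 2 (send(from=B, to=A, msg='done')): A:[done] B:[]
After 3 (send(from=A, to=B, msg='stop')): A:[done] B:[stop]
After 4 (send(from=A, to=B, msg='bye')): A:[done] B:[stop,bye]
After 5 (send(from=A, to=B, msg='hello')): A:[done] B:[stop,bye,hello]
After 6 (process(B)): A:[done] B:[bye,hello]
After 7 (process(A)): A:[] B:[bye,hello]
After 8 (process(B)): A:[] B:[hello]
After 9 (send(from=A, to=B, msg='pong')): A:[] B:[hello,pong]
After 10 (process(A)): A:[] B:[hello,pong]
After 11 (process(B)): A:[] B:[pong]
After 12 (process(A)): A:[] B:[pong]
After 13 (send(from=A, to=B, msg='ok')): A:[] B:[pong,ok]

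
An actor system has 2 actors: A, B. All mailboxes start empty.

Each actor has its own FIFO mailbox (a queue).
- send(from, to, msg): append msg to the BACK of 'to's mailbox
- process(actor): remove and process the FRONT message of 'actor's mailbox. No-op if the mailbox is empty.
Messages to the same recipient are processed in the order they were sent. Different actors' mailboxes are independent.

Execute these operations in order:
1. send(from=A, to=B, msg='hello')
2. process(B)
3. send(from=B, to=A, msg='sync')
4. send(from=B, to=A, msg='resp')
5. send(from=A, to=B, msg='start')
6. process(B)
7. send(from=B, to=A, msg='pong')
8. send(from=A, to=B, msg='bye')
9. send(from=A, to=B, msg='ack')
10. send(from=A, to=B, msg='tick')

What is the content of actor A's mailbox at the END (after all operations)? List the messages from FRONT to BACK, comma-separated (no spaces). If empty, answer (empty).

Answer: sync,resp,pong

Derivation:
After 1 (send(from=A, to=B, msg='hello')): A:[] B:[hello]
After 2 (process(B)): A:[] B:[]
After 3 (send(from=B, to=A, msg='sync')): A:[sync] B:[]
After 4 (send(from=B, to=A, msg='resp')): A:[sync,resp] B:[]
After 5 (send(from=A, to=B, msg='start')): A:[sync,resp] B:[start]
After 6 (process(B)): A:[sync,resp] B:[]
After 7 (send(from=B, to=A, msg='pong')): A:[sync,resp,pong] B:[]
After 8 (send(from=A, to=B, msg='bye')): A:[sync,resp,pong] B:[bye]
After 9 (send(from=A, to=B, msg='ack')): A:[sync,resp,pong] B:[bye,ack]
After 10 (send(from=A, to=B, msg='tick')): A:[sync,resp,pong] B:[bye,ack,tick]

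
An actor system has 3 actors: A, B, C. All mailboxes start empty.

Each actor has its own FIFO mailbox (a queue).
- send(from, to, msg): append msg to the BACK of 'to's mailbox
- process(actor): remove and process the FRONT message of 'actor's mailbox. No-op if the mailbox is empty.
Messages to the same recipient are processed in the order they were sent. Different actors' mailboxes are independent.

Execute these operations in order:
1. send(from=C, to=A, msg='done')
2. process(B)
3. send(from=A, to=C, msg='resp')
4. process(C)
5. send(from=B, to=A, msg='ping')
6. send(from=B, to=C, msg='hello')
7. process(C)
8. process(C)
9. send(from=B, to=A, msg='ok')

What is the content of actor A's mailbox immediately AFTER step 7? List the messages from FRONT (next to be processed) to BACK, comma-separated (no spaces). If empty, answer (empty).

After 1 (send(from=C, to=A, msg='done')): A:[done] B:[] C:[]
After 2 (process(B)): A:[done] B:[] C:[]
After 3 (send(from=A, to=C, msg='resp')): A:[done] B:[] C:[resp]
After 4 (process(C)): A:[done] B:[] C:[]
After 5 (send(from=B, to=A, msg='ping')): A:[done,ping] B:[] C:[]
After 6 (send(from=B, to=C, msg='hello')): A:[done,ping] B:[] C:[hello]
After 7 (process(C)): A:[done,ping] B:[] C:[]

done,ping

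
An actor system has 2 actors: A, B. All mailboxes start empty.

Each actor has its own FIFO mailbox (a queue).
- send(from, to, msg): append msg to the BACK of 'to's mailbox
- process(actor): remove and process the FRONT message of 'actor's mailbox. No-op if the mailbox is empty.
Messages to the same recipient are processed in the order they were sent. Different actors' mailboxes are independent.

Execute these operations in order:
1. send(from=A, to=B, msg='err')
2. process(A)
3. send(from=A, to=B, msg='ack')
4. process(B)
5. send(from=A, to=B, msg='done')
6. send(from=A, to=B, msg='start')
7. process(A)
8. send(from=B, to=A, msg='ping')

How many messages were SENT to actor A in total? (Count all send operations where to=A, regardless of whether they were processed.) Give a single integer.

Answer: 1

Derivation:
After 1 (send(from=A, to=B, msg='err')): A:[] B:[err]
After 2 (process(A)): A:[] B:[err]
After 3 (send(from=A, to=B, msg='ack')): A:[] B:[err,ack]
After 4 (process(B)): A:[] B:[ack]
After 5 (send(from=A, to=B, msg='done')): A:[] B:[ack,done]
After 6 (send(from=A, to=B, msg='start')): A:[] B:[ack,done,start]
After 7 (process(A)): A:[] B:[ack,done,start]
After 8 (send(from=B, to=A, msg='ping')): A:[ping] B:[ack,done,start]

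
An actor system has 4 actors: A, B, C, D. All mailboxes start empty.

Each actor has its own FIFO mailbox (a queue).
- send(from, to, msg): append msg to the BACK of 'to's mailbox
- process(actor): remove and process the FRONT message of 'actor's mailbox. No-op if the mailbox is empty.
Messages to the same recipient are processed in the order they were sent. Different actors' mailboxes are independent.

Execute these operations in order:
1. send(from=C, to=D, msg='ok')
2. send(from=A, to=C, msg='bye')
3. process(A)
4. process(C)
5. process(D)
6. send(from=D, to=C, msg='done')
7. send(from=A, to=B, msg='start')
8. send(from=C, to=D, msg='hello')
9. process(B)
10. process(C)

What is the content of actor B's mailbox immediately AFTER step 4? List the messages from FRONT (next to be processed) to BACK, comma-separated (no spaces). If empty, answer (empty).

After 1 (send(from=C, to=D, msg='ok')): A:[] B:[] C:[] D:[ok]
After 2 (send(from=A, to=C, msg='bye')): A:[] B:[] C:[bye] D:[ok]
After 3 (process(A)): A:[] B:[] C:[bye] D:[ok]
After 4 (process(C)): A:[] B:[] C:[] D:[ok]

(empty)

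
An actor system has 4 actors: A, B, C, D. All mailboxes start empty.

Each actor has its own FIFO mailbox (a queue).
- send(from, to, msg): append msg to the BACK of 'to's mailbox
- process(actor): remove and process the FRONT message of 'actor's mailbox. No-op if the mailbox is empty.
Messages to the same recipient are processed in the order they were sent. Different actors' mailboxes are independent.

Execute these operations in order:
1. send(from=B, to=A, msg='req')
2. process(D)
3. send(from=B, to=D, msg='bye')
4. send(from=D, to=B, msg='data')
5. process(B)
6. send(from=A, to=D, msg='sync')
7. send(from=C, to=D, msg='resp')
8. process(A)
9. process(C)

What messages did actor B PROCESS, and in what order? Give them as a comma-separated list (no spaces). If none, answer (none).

Answer: data

Derivation:
After 1 (send(from=B, to=A, msg='req')): A:[req] B:[] C:[] D:[]
After 2 (process(D)): A:[req] B:[] C:[] D:[]
After 3 (send(from=B, to=D, msg='bye')): A:[req] B:[] C:[] D:[bye]
After 4 (send(from=D, to=B, msg='data')): A:[req] B:[data] C:[] D:[bye]
After 5 (process(B)): A:[req] B:[] C:[] D:[bye]
After 6 (send(from=A, to=D, msg='sync')): A:[req] B:[] C:[] D:[bye,sync]
After 7 (send(from=C, to=D, msg='resp')): A:[req] B:[] C:[] D:[bye,sync,resp]
After 8 (process(A)): A:[] B:[] C:[] D:[bye,sync,resp]
After 9 (process(C)): A:[] B:[] C:[] D:[bye,sync,resp]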